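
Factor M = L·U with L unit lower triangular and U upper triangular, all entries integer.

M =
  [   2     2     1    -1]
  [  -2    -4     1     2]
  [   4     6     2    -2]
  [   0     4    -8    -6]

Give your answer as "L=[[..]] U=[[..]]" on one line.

  row1 -= -1·row0 → [0,-2,2,1]
  row2 -= 2·row0 → [0,2,0,0]
  row3 -= 0·row0 → [0,4,-8,-6]
  row2 -= -1·row1 → [0,0,2,1]
  row3 -= -2·row1 → [0,0,-4,-4]
  row3 -= -2·row2 → [0,0,0,-2]

L=[[1,0,0,0],[-1,1,0,0],[2,-1,1,0],[0,-2,-2,1]] U=[[2,2,1,-1],[0,-2,2,1],[0,0,2,1],[0,0,0,-2]]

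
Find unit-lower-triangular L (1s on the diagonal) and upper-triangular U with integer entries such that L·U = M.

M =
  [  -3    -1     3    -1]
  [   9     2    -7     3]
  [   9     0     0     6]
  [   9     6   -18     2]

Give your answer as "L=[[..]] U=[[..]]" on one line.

L=[[1,0,0,0],[-3,1,0,0],[-3,3,1,0],[-3,-3,-1,1]] U=[[-3,-1,3,-1],[0,-1,2,0],[0,0,3,3],[0,0,0,2]]

  r1 -= -3·r0 → [0,-1,2,0]
  r2 -= -3·r0 → [0,-3,9,3]
  r3 -= -3·r0 → [0,3,-9,-1]
  r2 -= 3·r1 → [0,0,3,3]
  r3 -= -3·r1 → [0,0,-3,-1]
  r3 -= -1·r2 → [0,0,0,2]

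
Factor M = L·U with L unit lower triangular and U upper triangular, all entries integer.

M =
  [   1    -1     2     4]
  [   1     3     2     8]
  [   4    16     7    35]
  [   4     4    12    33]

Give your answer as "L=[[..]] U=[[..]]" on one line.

L=[[1,0,0,0],[1,1,0,0],[4,5,1,0],[4,2,-4,1]] U=[[1,-1,2,4],[0,4,0,4],[0,0,-1,-1],[0,0,0,5]]

  r1 -= 1·r0 → [0,4,0,4]
  r2 -= 4·r0 → [0,20,-1,19]
  r3 -= 4·r0 → [0,8,4,17]
  r2 -= 5·r1 → [0,0,-1,-1]
  r3 -= 2·r1 → [0,0,4,9]
  r3 -= -4·r2 → [0,0,0,5]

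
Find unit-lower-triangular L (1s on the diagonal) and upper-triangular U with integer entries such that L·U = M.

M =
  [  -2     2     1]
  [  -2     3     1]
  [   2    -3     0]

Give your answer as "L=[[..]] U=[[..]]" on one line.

  r1 -= 1·r0 → [0,1,0]
  r2 -= -1·r0 → [0,-1,1]
  r2 -= -1·r1 → [0,0,1]

L=[[1,0,0],[1,1,0],[-1,-1,1]] U=[[-2,2,1],[0,1,0],[0,0,1]]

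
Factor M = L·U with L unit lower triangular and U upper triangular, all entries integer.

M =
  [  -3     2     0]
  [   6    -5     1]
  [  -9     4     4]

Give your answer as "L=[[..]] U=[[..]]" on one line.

  r1 -= -2·r0 → [0,-1,1]
  r2 -= 3·r0 → [0,-2,4]
  r2 -= 2·r1 → [0,0,2]

L=[[1,0,0],[-2,1,0],[3,2,1]] U=[[-3,2,0],[0,-1,1],[0,0,2]]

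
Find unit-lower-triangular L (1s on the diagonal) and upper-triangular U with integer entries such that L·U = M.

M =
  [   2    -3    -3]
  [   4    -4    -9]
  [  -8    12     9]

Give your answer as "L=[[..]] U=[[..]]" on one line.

  R1 -= 2·R0 → [0,2,-3]
  R2 -= -4·R0 → [0,0,-3]
  R2 -= 0·R1 → [0,0,-3]

L=[[1,0,0],[2,1,0],[-4,0,1]] U=[[2,-3,-3],[0,2,-3],[0,0,-3]]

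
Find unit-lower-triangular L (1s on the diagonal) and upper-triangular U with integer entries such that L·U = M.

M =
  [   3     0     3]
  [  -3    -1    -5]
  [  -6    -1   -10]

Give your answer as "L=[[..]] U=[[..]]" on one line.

L=[[1,0,0],[-1,1,0],[-2,1,1]] U=[[3,0,3],[0,-1,-2],[0,0,-2]]

  row1 -= -1·row0 → [0,-1,-2]
  row2 -= -2·row0 → [0,-1,-4]
  row2 -= 1·row1 → [0,0,-2]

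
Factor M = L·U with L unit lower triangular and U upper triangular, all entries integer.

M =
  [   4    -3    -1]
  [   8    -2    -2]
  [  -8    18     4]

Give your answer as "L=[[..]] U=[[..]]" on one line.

L=[[1,0,0],[2,1,0],[-2,3,1]] U=[[4,-3,-1],[0,4,0],[0,0,2]]

  r1 -= 2·r0 → [0,4,0]
  r2 -= -2·r0 → [0,12,2]
  r2 -= 3·r1 → [0,0,2]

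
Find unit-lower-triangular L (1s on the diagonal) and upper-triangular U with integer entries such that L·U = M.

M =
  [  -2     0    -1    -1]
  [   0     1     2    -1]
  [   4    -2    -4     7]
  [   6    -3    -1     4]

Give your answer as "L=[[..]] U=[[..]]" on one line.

L=[[1,0,0,0],[0,1,0,0],[-2,-2,1,0],[-3,-3,-1,1]] U=[[-2,0,-1,-1],[0,1,2,-1],[0,0,-2,3],[0,0,0,1]]

  r1 -= 0·r0 → [0,1,2,-1]
  r2 -= -2·r0 → [0,-2,-6,5]
  r3 -= -3·r0 → [0,-3,-4,1]
  r2 -= -2·r1 → [0,0,-2,3]
  r3 -= -3·r1 → [0,0,2,-2]
  r3 -= -1·r2 → [0,0,0,1]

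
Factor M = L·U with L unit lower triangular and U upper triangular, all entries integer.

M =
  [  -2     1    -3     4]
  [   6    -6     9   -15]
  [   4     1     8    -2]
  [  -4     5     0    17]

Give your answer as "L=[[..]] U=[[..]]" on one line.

  row1 -= -3·row0 → [0,-3,0,-3]
  row2 -= -2·row0 → [0,3,2,6]
  row3 -= 2·row0 → [0,3,6,9]
  row2 -= -1·row1 → [0,0,2,3]
  row3 -= -1·row1 → [0,0,6,6]
  row3 -= 3·row2 → [0,0,0,-3]

L=[[1,0,0,0],[-3,1,0,0],[-2,-1,1,0],[2,-1,3,1]] U=[[-2,1,-3,4],[0,-3,0,-3],[0,0,2,3],[0,0,0,-3]]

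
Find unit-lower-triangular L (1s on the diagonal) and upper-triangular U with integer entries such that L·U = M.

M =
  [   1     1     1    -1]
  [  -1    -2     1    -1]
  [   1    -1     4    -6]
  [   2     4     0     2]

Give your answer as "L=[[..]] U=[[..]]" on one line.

L=[[1,0,0,0],[-1,1,0,0],[1,2,1,0],[2,-2,-2,1]] U=[[1,1,1,-1],[0,-1,2,-2],[0,0,-1,-1],[0,0,0,-2]]

  R1 -= -1·R0 → [0,-1,2,-2]
  R2 -= 1·R0 → [0,-2,3,-5]
  R3 -= 2·R0 → [0,2,-2,4]
  R2 -= 2·R1 → [0,0,-1,-1]
  R3 -= -2·R1 → [0,0,2,0]
  R3 -= -2·R2 → [0,0,0,-2]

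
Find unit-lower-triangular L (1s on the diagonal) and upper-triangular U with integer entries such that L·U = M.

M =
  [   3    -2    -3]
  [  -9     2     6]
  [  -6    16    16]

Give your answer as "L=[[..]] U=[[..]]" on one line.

  r1 -= -3·r0 → [0,-4,-3]
  r2 -= -2·r0 → [0,12,10]
  r2 -= -3·r1 → [0,0,1]

L=[[1,0,0],[-3,1,0],[-2,-3,1]] U=[[3,-2,-3],[0,-4,-3],[0,0,1]]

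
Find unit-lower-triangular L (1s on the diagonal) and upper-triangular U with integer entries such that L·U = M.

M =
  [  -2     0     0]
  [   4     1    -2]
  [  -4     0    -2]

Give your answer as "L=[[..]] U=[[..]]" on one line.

  R1 -= -2·R0 → [0,1,-2]
  R2 -= 2·R0 → [0,0,-2]
  R2 -= 0·R1 → [0,0,-2]

L=[[1,0,0],[-2,1,0],[2,0,1]] U=[[-2,0,0],[0,1,-2],[0,0,-2]]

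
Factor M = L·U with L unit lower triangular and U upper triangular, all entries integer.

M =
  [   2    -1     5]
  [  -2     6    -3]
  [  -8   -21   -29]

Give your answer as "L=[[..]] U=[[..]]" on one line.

L=[[1,0,0],[-1,1,0],[-4,-5,1]] U=[[2,-1,5],[0,5,2],[0,0,1]]

  row1 -= -1·row0 → [0,5,2]
  row2 -= -4·row0 → [0,-25,-9]
  row2 -= -5·row1 → [0,0,1]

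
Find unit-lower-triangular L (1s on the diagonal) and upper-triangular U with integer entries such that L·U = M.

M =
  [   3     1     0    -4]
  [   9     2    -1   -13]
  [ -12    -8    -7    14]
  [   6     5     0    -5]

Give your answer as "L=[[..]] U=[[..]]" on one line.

L=[[1,0,0,0],[3,1,0,0],[-4,4,1,0],[2,-3,1,1]] U=[[3,1,0,-4],[0,-1,-1,-1],[0,0,-3,2],[0,0,0,-2]]

  r1 -= 3·r0 → [0,-1,-1,-1]
  r2 -= -4·r0 → [0,-4,-7,-2]
  r3 -= 2·r0 → [0,3,0,3]
  r2 -= 4·r1 → [0,0,-3,2]
  r3 -= -3·r1 → [0,0,-3,0]
  r3 -= 1·r2 → [0,0,0,-2]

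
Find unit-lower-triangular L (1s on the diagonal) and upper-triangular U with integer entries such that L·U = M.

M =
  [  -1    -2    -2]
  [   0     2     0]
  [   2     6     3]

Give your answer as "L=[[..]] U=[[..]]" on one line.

L=[[1,0,0],[0,1,0],[-2,1,1]] U=[[-1,-2,-2],[0,2,0],[0,0,-1]]

  R1 -= 0·R0 → [0,2,0]
  R2 -= -2·R0 → [0,2,-1]
  R2 -= 1·R1 → [0,0,-1]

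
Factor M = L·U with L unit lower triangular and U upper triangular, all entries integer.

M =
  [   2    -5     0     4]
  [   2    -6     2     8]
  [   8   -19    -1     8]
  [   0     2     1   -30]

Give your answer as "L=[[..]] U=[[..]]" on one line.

L=[[1,0,0,0],[1,1,0,0],[4,-1,1,0],[0,-2,5,1]] U=[[2,-5,0,4],[0,-1,2,4],[0,0,1,-4],[0,0,0,-2]]

  r1 -= 1·r0 → [0,-1,2,4]
  r2 -= 4·r0 → [0,1,-1,-8]
  r3 -= 0·r0 → [0,2,1,-30]
  r2 -= -1·r1 → [0,0,1,-4]
  r3 -= -2·r1 → [0,0,5,-22]
  r3 -= 5·r2 → [0,0,0,-2]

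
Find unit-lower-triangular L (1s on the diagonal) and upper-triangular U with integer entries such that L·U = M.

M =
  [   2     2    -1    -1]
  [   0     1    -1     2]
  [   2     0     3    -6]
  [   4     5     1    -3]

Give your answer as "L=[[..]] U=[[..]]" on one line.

L=[[1,0,0,0],[0,1,0,0],[1,-2,1,0],[2,1,2,1]] U=[[2,2,-1,-1],[0,1,-1,2],[0,0,2,-1],[0,0,0,-1]]

  r1 -= 0·r0 → [0,1,-1,2]
  r2 -= 1·r0 → [0,-2,4,-5]
  r3 -= 2·r0 → [0,1,3,-1]
  r2 -= -2·r1 → [0,0,2,-1]
  r3 -= 1·r1 → [0,0,4,-3]
  r3 -= 2·r2 → [0,0,0,-1]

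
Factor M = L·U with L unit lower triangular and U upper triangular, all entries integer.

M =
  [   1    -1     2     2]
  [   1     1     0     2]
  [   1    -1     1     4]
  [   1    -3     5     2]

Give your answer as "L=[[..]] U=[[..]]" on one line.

  row1 -= 1·row0 → [0,2,-2,0]
  row2 -= 1·row0 → [0,0,-1,2]
  row3 -= 1·row0 → [0,-2,3,0]
  row2 -= 0·row1 → [0,0,-1,2]
  row3 -= -1·row1 → [0,0,1,0]
  row3 -= -1·row2 → [0,0,0,2]

L=[[1,0,0,0],[1,1,0,0],[1,0,1,0],[1,-1,-1,1]] U=[[1,-1,2,2],[0,2,-2,0],[0,0,-1,2],[0,0,0,2]]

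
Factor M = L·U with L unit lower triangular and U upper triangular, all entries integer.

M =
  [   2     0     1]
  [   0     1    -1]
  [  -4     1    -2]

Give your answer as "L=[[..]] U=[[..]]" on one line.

  r1 -= 0·r0 → [0,1,-1]
  r2 -= -2·r0 → [0,1,0]
  r2 -= 1·r1 → [0,0,1]

L=[[1,0,0],[0,1,0],[-2,1,1]] U=[[2,0,1],[0,1,-1],[0,0,1]]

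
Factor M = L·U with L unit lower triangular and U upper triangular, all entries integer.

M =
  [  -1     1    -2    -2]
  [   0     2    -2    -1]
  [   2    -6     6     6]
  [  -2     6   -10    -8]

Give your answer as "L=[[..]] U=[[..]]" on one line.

L=[[1,0,0,0],[0,1,0,0],[-2,-2,1,0],[2,2,1,1]] U=[[-1,1,-2,-2],[0,2,-2,-1],[0,0,-2,0],[0,0,0,-2]]

  r1 -= 0·r0 → [0,2,-2,-1]
  r2 -= -2·r0 → [0,-4,2,2]
  r3 -= 2·r0 → [0,4,-6,-4]
  r2 -= -2·r1 → [0,0,-2,0]
  r3 -= 2·r1 → [0,0,-2,-2]
  r3 -= 1·r2 → [0,0,0,-2]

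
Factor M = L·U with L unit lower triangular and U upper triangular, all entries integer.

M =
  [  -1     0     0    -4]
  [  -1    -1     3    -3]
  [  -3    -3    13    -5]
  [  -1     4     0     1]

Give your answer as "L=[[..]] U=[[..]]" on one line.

  R1 -= 1·R0 → [0,-1,3,1]
  R2 -= 3·R0 → [0,-3,13,7]
  R3 -= 1·R0 → [0,4,0,5]
  R2 -= 3·R1 → [0,0,4,4]
  R3 -= -4·R1 → [0,0,12,9]
  R3 -= 3·R2 → [0,0,0,-3]

L=[[1,0,0,0],[1,1,0,0],[3,3,1,0],[1,-4,3,1]] U=[[-1,0,0,-4],[0,-1,3,1],[0,0,4,4],[0,0,0,-3]]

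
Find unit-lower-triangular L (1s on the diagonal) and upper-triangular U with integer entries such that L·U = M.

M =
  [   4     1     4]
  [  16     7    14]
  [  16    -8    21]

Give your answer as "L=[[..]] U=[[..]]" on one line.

  R1 -= 4·R0 → [0,3,-2]
  R2 -= 4·R0 → [0,-12,5]
  R2 -= -4·R1 → [0,0,-3]

L=[[1,0,0],[4,1,0],[4,-4,1]] U=[[4,1,4],[0,3,-2],[0,0,-3]]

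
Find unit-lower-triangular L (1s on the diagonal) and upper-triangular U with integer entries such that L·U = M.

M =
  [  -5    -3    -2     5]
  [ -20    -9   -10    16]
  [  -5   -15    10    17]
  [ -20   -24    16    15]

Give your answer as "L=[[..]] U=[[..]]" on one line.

L=[[1,0,0,0],[4,1,0,0],[1,-4,1,0],[4,-4,4,1]] U=[[-5,-3,-2,5],[0,3,-2,-4],[0,0,4,-4],[0,0,0,-5]]

  R1 -= 4·R0 → [0,3,-2,-4]
  R2 -= 1·R0 → [0,-12,12,12]
  R3 -= 4·R0 → [0,-12,24,-5]
  R2 -= -4·R1 → [0,0,4,-4]
  R3 -= -4·R1 → [0,0,16,-21]
  R3 -= 4·R2 → [0,0,0,-5]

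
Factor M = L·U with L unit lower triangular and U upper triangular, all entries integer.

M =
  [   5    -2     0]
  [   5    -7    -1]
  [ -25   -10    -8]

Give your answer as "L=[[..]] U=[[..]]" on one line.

  row1 -= 1·row0 → [0,-5,-1]
  row2 -= -5·row0 → [0,-20,-8]
  row2 -= 4·row1 → [0,0,-4]

L=[[1,0,0],[1,1,0],[-5,4,1]] U=[[5,-2,0],[0,-5,-1],[0,0,-4]]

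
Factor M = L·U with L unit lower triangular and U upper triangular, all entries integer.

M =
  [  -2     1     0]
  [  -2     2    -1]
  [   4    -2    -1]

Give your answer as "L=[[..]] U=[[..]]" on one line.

L=[[1,0,0],[1,1,0],[-2,0,1]] U=[[-2,1,0],[0,1,-1],[0,0,-1]]

  row1 -= 1·row0 → [0,1,-1]
  row2 -= -2·row0 → [0,0,-1]
  row2 -= 0·row1 → [0,0,-1]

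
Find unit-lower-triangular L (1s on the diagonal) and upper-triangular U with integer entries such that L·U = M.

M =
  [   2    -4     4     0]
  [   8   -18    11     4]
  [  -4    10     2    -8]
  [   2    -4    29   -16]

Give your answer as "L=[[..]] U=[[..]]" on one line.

  R1 -= 4·R0 → [0,-2,-5,4]
  R2 -= -2·R0 → [0,2,10,-8]
  R3 -= 1·R0 → [0,0,25,-16]
  R2 -= -1·R1 → [0,0,5,-4]
  R3 -= 0·R1 → [0,0,25,-16]
  R3 -= 5·R2 → [0,0,0,4]

L=[[1,0,0,0],[4,1,0,0],[-2,-1,1,0],[1,0,5,1]] U=[[2,-4,4,0],[0,-2,-5,4],[0,0,5,-4],[0,0,0,4]]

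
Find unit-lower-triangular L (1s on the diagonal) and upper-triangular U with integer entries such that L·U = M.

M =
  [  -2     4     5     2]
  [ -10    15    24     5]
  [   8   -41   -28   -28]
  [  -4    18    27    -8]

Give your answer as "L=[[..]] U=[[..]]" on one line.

  R1 -= 5·R0 → [0,-5,-1,-5]
  R2 -= -4·R0 → [0,-25,-8,-20]
  R3 -= 2·R0 → [0,10,17,-12]
  R2 -= 5·R1 → [0,0,-3,5]
  R3 -= -2·R1 → [0,0,15,-22]
  R3 -= -5·R2 → [0,0,0,3]

L=[[1,0,0,0],[5,1,0,0],[-4,5,1,0],[2,-2,-5,1]] U=[[-2,4,5,2],[0,-5,-1,-5],[0,0,-3,5],[0,0,0,3]]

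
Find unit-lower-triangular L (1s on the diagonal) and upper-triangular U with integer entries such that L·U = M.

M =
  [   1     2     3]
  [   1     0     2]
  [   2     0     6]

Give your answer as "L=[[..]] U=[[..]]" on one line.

  R1 -= 1·R0 → [0,-2,-1]
  R2 -= 2·R0 → [0,-4,0]
  R2 -= 2·R1 → [0,0,2]

L=[[1,0,0],[1,1,0],[2,2,1]] U=[[1,2,3],[0,-2,-1],[0,0,2]]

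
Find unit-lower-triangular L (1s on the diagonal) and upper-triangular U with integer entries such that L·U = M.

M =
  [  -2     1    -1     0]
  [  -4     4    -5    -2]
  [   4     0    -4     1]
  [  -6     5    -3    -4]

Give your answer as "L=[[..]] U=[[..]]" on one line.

L=[[1,0,0,0],[2,1,0,0],[-2,1,1,0],[3,1,-1,1]] U=[[-2,1,-1,0],[0,2,-3,-2],[0,0,-3,3],[0,0,0,1]]

  R1 -= 2·R0 → [0,2,-3,-2]
  R2 -= -2·R0 → [0,2,-6,1]
  R3 -= 3·R0 → [0,2,0,-4]
  R2 -= 1·R1 → [0,0,-3,3]
  R3 -= 1·R1 → [0,0,3,-2]
  R3 -= -1·R2 → [0,0,0,1]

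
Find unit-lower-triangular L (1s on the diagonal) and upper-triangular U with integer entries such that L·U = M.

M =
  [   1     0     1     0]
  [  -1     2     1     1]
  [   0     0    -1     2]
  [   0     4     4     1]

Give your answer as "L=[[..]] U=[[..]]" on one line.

L=[[1,0,0,0],[-1,1,0,0],[0,0,1,0],[0,2,0,1]] U=[[1,0,1,0],[0,2,2,1],[0,0,-1,2],[0,0,0,-1]]

  r1 -= -1·r0 → [0,2,2,1]
  r2 -= 0·r0 → [0,0,-1,2]
  r3 -= 0·r0 → [0,4,4,1]
  r2 -= 0·r1 → [0,0,-1,2]
  r3 -= 2·r1 → [0,0,0,-1]
  r3 -= 0·r2 → [0,0,0,-1]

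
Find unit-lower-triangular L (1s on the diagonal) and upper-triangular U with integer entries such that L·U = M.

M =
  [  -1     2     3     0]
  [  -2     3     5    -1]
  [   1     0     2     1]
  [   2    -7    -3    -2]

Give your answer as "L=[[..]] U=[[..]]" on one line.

L=[[1,0,0,0],[2,1,0,0],[-1,-2,1,0],[-2,3,2,1]] U=[[-1,2,3,0],[0,-1,-1,-1],[0,0,3,-1],[0,0,0,3]]

  r1 -= 2·r0 → [0,-1,-1,-1]
  r2 -= -1·r0 → [0,2,5,1]
  r3 -= -2·r0 → [0,-3,3,-2]
  r2 -= -2·r1 → [0,0,3,-1]
  r3 -= 3·r1 → [0,0,6,1]
  r3 -= 2·r2 → [0,0,0,3]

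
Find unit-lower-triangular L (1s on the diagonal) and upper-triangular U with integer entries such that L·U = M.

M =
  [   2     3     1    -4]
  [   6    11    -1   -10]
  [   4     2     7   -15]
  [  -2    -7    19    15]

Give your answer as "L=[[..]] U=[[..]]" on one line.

  r1 -= 3·r0 → [0,2,-4,2]
  r2 -= 2·r0 → [0,-4,5,-7]
  r3 -= -1·r0 → [0,-4,20,11]
  r2 -= -2·r1 → [0,0,-3,-3]
  r3 -= -2·r1 → [0,0,12,15]
  r3 -= -4·r2 → [0,0,0,3]

L=[[1,0,0,0],[3,1,0,0],[2,-2,1,0],[-1,-2,-4,1]] U=[[2,3,1,-4],[0,2,-4,2],[0,0,-3,-3],[0,0,0,3]]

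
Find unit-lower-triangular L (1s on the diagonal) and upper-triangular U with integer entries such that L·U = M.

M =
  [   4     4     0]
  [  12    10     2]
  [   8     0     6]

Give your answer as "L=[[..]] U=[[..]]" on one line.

  r1 -= 3·r0 → [0,-2,2]
  r2 -= 2·r0 → [0,-8,6]
  r2 -= 4·r1 → [0,0,-2]

L=[[1,0,0],[3,1,0],[2,4,1]] U=[[4,4,0],[0,-2,2],[0,0,-2]]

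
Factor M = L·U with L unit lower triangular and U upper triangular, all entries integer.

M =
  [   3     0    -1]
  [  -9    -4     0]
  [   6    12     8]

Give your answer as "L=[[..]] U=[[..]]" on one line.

  r1 -= -3·r0 → [0,-4,-3]
  r2 -= 2·r0 → [0,12,10]
  r2 -= -3·r1 → [0,0,1]

L=[[1,0,0],[-3,1,0],[2,-3,1]] U=[[3,0,-1],[0,-4,-3],[0,0,1]]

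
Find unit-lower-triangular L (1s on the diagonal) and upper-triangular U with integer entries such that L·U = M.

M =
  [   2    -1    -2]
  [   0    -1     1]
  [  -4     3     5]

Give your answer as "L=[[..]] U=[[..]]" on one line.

  r1 -= 0·r0 → [0,-1,1]
  r2 -= -2·r0 → [0,1,1]
  r2 -= -1·r1 → [0,0,2]

L=[[1,0,0],[0,1,0],[-2,-1,1]] U=[[2,-1,-2],[0,-1,1],[0,0,2]]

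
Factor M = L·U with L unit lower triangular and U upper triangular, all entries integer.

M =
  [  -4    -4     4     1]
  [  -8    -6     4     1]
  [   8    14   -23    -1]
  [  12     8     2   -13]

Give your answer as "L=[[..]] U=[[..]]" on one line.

L=[[1,0,0,0],[2,1,0,0],[-2,3,1,0],[-3,-2,-2,1]] U=[[-4,-4,4,1],[0,2,-4,-1],[0,0,-3,4],[0,0,0,-4]]

  r1 -= 2·r0 → [0,2,-4,-1]
  r2 -= -2·r0 → [0,6,-15,1]
  r3 -= -3·r0 → [0,-4,14,-10]
  r2 -= 3·r1 → [0,0,-3,4]
  r3 -= -2·r1 → [0,0,6,-12]
  r3 -= -2·r2 → [0,0,0,-4]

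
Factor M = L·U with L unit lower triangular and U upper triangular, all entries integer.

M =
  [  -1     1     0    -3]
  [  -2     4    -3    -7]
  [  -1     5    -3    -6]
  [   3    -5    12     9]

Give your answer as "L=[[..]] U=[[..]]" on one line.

  row1 -= 2·row0 → [0,2,-3,-1]
  row2 -= 1·row0 → [0,4,-3,-3]
  row3 -= -3·row0 → [0,-2,12,0]
  row2 -= 2·row1 → [0,0,3,-1]
  row3 -= -1·row1 → [0,0,9,-1]
  row3 -= 3·row2 → [0,0,0,2]

L=[[1,0,0,0],[2,1,0,0],[1,2,1,0],[-3,-1,3,1]] U=[[-1,1,0,-3],[0,2,-3,-1],[0,0,3,-1],[0,0,0,2]]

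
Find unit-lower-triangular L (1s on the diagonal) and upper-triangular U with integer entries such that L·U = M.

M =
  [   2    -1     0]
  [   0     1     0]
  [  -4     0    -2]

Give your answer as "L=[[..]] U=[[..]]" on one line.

  r1 -= 0·r0 → [0,1,0]
  r2 -= -2·r0 → [0,-2,-2]
  r2 -= -2·r1 → [0,0,-2]

L=[[1,0,0],[0,1,0],[-2,-2,1]] U=[[2,-1,0],[0,1,0],[0,0,-2]]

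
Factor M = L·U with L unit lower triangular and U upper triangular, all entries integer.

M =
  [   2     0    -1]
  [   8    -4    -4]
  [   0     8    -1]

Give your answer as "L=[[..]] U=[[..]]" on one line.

  row1 -= 4·row0 → [0,-4,0]
  row2 -= 0·row0 → [0,8,-1]
  row2 -= -2·row1 → [0,0,-1]

L=[[1,0,0],[4,1,0],[0,-2,1]] U=[[2,0,-1],[0,-4,0],[0,0,-1]]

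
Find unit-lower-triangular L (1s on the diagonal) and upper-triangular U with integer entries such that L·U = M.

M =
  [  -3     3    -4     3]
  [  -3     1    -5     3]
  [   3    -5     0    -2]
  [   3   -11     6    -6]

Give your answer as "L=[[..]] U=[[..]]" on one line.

  row1 -= 1·row0 → [0,-2,-1,0]
  row2 -= -1·row0 → [0,-2,-4,1]
  row3 -= -1·row0 → [0,-8,2,-3]
  row2 -= 1·row1 → [0,0,-3,1]
  row3 -= 4·row1 → [0,0,6,-3]
  row3 -= -2·row2 → [0,0,0,-1]

L=[[1,0,0,0],[1,1,0,0],[-1,1,1,0],[-1,4,-2,1]] U=[[-3,3,-4,3],[0,-2,-1,0],[0,0,-3,1],[0,0,0,-1]]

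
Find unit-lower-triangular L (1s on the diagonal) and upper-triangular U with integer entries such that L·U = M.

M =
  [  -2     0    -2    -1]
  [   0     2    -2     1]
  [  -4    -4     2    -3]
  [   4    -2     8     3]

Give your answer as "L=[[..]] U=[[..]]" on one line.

L=[[1,0,0,0],[0,1,0,0],[2,-2,1,0],[-2,-1,1,1]] U=[[-2,0,-2,-1],[0,2,-2,1],[0,0,2,1],[0,0,0,1]]

  row1 -= 0·row0 → [0,2,-2,1]
  row2 -= 2·row0 → [0,-4,6,-1]
  row3 -= -2·row0 → [0,-2,4,1]
  row2 -= -2·row1 → [0,0,2,1]
  row3 -= -1·row1 → [0,0,2,2]
  row3 -= 1·row2 → [0,0,0,1]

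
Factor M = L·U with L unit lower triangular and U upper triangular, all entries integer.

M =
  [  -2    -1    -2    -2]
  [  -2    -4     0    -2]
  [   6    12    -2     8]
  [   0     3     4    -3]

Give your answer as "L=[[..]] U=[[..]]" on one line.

  r1 -= 1·r0 → [0,-3,2,0]
  r2 -= -3·r0 → [0,9,-8,2]
  r3 -= 0·r0 → [0,3,4,-3]
  r2 -= -3·r1 → [0,0,-2,2]
  r3 -= -1·r1 → [0,0,6,-3]
  r3 -= -3·r2 → [0,0,0,3]

L=[[1,0,0,0],[1,1,0,0],[-3,-3,1,0],[0,-1,-3,1]] U=[[-2,-1,-2,-2],[0,-3,2,0],[0,0,-2,2],[0,0,0,3]]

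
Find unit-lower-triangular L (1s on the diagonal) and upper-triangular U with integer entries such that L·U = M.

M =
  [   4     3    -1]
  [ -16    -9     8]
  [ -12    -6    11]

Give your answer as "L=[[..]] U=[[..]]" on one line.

  r1 -= -4·r0 → [0,3,4]
  r2 -= -3·r0 → [0,3,8]
  r2 -= 1·r1 → [0,0,4]

L=[[1,0,0],[-4,1,0],[-3,1,1]] U=[[4,3,-1],[0,3,4],[0,0,4]]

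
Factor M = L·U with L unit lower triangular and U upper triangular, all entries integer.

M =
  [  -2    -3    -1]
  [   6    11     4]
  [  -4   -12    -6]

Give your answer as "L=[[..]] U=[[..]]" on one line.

  row1 -= -3·row0 → [0,2,1]
  row2 -= 2·row0 → [0,-6,-4]
  row2 -= -3·row1 → [0,0,-1]

L=[[1,0,0],[-3,1,0],[2,-3,1]] U=[[-2,-3,-1],[0,2,1],[0,0,-1]]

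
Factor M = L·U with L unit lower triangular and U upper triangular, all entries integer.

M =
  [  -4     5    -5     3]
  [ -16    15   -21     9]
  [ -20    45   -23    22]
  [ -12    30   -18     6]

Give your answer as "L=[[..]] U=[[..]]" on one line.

L=[[1,0,0,0],[4,1,0,0],[5,-4,1,0],[3,-3,3,1]] U=[[-4,5,-5,3],[0,-5,-1,-3],[0,0,-2,-5],[0,0,0,3]]

  row1 -= 4·row0 → [0,-5,-1,-3]
  row2 -= 5·row0 → [0,20,2,7]
  row3 -= 3·row0 → [0,15,-3,-3]
  row2 -= -4·row1 → [0,0,-2,-5]
  row3 -= -3·row1 → [0,0,-6,-12]
  row3 -= 3·row2 → [0,0,0,3]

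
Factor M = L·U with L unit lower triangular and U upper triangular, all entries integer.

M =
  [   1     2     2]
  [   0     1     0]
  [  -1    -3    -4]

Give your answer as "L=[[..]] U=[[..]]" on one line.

  R1 -= 0·R0 → [0,1,0]
  R2 -= -1·R0 → [0,-1,-2]
  R2 -= -1·R1 → [0,0,-2]

L=[[1,0,0],[0,1,0],[-1,-1,1]] U=[[1,2,2],[0,1,0],[0,0,-2]]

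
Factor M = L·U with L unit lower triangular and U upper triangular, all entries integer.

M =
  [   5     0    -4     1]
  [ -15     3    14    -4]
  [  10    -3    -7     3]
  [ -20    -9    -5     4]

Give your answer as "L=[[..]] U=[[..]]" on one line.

L=[[1,0,0,0],[-3,1,0,0],[2,-1,1,0],[-4,-3,-5,1]] U=[[5,0,-4,1],[0,3,2,-1],[0,0,3,0],[0,0,0,5]]

  row1 -= -3·row0 → [0,3,2,-1]
  row2 -= 2·row0 → [0,-3,1,1]
  row3 -= -4·row0 → [0,-9,-21,8]
  row2 -= -1·row1 → [0,0,3,0]
  row3 -= -3·row1 → [0,0,-15,5]
  row3 -= -5·row2 → [0,0,0,5]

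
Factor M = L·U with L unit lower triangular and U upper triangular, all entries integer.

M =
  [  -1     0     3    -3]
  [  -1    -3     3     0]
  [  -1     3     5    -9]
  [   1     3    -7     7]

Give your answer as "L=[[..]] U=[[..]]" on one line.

L=[[1,0,0,0],[1,1,0,0],[1,-1,1,0],[-1,-1,-2,1]] U=[[-1,0,3,-3],[0,-3,0,3],[0,0,2,-3],[0,0,0,1]]

  R1 -= 1·R0 → [0,-3,0,3]
  R2 -= 1·R0 → [0,3,2,-6]
  R3 -= -1·R0 → [0,3,-4,4]
  R2 -= -1·R1 → [0,0,2,-3]
  R3 -= -1·R1 → [0,0,-4,7]
  R3 -= -2·R2 → [0,0,0,1]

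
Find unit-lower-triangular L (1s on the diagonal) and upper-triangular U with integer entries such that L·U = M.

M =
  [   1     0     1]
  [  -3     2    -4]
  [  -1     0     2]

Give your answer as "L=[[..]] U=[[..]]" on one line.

  R1 -= -3·R0 → [0,2,-1]
  R2 -= -1·R0 → [0,0,3]
  R2 -= 0·R1 → [0,0,3]

L=[[1,0,0],[-3,1,0],[-1,0,1]] U=[[1,0,1],[0,2,-1],[0,0,3]]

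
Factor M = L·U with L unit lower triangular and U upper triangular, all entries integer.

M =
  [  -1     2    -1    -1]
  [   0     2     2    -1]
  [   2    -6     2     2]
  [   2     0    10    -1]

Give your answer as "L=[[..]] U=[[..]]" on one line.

L=[[1,0,0,0],[0,1,0,0],[-2,-1,1,0],[-2,2,2,1]] U=[[-1,2,-1,-1],[0,2,2,-1],[0,0,2,-1],[0,0,0,1]]

  row1 -= 0·row0 → [0,2,2,-1]
  row2 -= -2·row0 → [0,-2,0,0]
  row3 -= -2·row0 → [0,4,8,-3]
  row2 -= -1·row1 → [0,0,2,-1]
  row3 -= 2·row1 → [0,0,4,-1]
  row3 -= 2·row2 → [0,0,0,1]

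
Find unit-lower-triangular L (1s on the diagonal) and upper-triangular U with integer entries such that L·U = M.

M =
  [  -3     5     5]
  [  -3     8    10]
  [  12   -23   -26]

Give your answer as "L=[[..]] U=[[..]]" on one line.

  r1 -= 1·r0 → [0,3,5]
  r2 -= -4·r0 → [0,-3,-6]
  r2 -= -1·r1 → [0,0,-1]

L=[[1,0,0],[1,1,0],[-4,-1,1]] U=[[-3,5,5],[0,3,5],[0,0,-1]]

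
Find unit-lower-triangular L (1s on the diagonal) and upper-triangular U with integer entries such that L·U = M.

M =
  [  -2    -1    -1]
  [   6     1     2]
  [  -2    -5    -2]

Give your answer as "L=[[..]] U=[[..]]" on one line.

L=[[1,0,0],[-3,1,0],[1,2,1]] U=[[-2,-1,-1],[0,-2,-1],[0,0,1]]

  r1 -= -3·r0 → [0,-2,-1]
  r2 -= 1·r0 → [0,-4,-1]
  r2 -= 2·r1 → [0,0,1]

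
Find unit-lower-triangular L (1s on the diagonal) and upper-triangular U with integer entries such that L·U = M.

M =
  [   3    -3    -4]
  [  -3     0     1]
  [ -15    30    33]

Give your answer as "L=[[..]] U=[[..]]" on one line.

L=[[1,0,0],[-1,1,0],[-5,-5,1]] U=[[3,-3,-4],[0,-3,-3],[0,0,-2]]

  R1 -= -1·R0 → [0,-3,-3]
  R2 -= -5·R0 → [0,15,13]
  R2 -= -5·R1 → [0,0,-2]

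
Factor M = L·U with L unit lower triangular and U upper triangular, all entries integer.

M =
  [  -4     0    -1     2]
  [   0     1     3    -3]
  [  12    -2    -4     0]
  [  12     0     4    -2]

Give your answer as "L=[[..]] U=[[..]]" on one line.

L=[[1,0,0,0],[0,1,0,0],[-3,-2,1,0],[-3,0,-1,1]] U=[[-4,0,-1,2],[0,1,3,-3],[0,0,-1,0],[0,0,0,4]]

  row1 -= 0·row0 → [0,1,3,-3]
  row2 -= -3·row0 → [0,-2,-7,6]
  row3 -= -3·row0 → [0,0,1,4]
  row2 -= -2·row1 → [0,0,-1,0]
  row3 -= 0·row1 → [0,0,1,4]
  row3 -= -1·row2 → [0,0,0,4]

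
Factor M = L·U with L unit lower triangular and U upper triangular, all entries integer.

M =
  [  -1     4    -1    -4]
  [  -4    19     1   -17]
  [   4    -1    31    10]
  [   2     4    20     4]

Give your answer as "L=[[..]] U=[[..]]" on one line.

L=[[1,0,0,0],[4,1,0,0],[-4,5,1,0],[-2,4,-1,1]] U=[[-1,4,-1,-4],[0,3,5,-1],[0,0,2,-1],[0,0,0,-1]]

  R1 -= 4·R0 → [0,3,5,-1]
  R2 -= -4·R0 → [0,15,27,-6]
  R3 -= -2·R0 → [0,12,18,-4]
  R2 -= 5·R1 → [0,0,2,-1]
  R3 -= 4·R1 → [0,0,-2,0]
  R3 -= -1·R2 → [0,0,0,-1]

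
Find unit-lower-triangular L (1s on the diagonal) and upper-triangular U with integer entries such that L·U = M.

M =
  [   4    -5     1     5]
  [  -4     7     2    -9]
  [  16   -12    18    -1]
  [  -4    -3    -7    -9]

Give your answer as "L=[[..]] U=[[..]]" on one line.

  r1 -= -1·r0 → [0,2,3,-4]
  r2 -= 4·r0 → [0,8,14,-21]
  r3 -= -1·r0 → [0,-8,-6,-4]
  r2 -= 4·r1 → [0,0,2,-5]
  r3 -= -4·r1 → [0,0,6,-20]
  r3 -= 3·r2 → [0,0,0,-5]

L=[[1,0,0,0],[-1,1,0,0],[4,4,1,0],[-1,-4,3,1]] U=[[4,-5,1,5],[0,2,3,-4],[0,0,2,-5],[0,0,0,-5]]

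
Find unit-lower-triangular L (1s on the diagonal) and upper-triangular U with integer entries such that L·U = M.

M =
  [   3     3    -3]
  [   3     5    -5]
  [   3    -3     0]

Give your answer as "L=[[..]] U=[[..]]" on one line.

  r1 -= 1·r0 → [0,2,-2]
  r2 -= 1·r0 → [0,-6,3]
  r2 -= -3·r1 → [0,0,-3]

L=[[1,0,0],[1,1,0],[1,-3,1]] U=[[3,3,-3],[0,2,-2],[0,0,-3]]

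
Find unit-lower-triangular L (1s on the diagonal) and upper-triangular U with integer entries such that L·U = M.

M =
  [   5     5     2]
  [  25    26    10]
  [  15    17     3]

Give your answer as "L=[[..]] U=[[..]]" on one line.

  R1 -= 5·R0 → [0,1,0]
  R2 -= 3·R0 → [0,2,-3]
  R2 -= 2·R1 → [0,0,-3]

L=[[1,0,0],[5,1,0],[3,2,1]] U=[[5,5,2],[0,1,0],[0,0,-3]]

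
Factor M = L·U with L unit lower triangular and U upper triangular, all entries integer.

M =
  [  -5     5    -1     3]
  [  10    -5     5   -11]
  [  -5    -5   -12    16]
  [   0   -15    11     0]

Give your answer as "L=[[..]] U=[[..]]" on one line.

  R1 -= -2·R0 → [0,5,3,-5]
  R2 -= 1·R0 → [0,-10,-11,13]
  R3 -= 0·R0 → [0,-15,11,0]
  R2 -= -2·R1 → [0,0,-5,3]
  R3 -= -3·R1 → [0,0,20,-15]
  R3 -= -4·R2 → [0,0,0,-3]

L=[[1,0,0,0],[-2,1,0,0],[1,-2,1,0],[0,-3,-4,1]] U=[[-5,5,-1,3],[0,5,3,-5],[0,0,-5,3],[0,0,0,-3]]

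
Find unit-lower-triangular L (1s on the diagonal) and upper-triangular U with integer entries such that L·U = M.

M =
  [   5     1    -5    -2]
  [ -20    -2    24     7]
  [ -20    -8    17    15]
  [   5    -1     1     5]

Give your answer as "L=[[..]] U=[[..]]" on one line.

  row1 -= -4·row0 → [0,2,4,-1]
  row2 -= -4·row0 → [0,-4,-3,7]
  row3 -= 1·row0 → [0,-2,6,7]
  row2 -= -2·row1 → [0,0,5,5]
  row3 -= -1·row1 → [0,0,10,6]
  row3 -= 2·row2 → [0,0,0,-4]

L=[[1,0,0,0],[-4,1,0,0],[-4,-2,1,0],[1,-1,2,1]] U=[[5,1,-5,-2],[0,2,4,-1],[0,0,5,5],[0,0,0,-4]]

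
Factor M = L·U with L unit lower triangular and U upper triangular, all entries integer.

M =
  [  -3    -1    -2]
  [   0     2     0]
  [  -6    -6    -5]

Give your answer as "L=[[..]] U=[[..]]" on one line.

L=[[1,0,0],[0,1,0],[2,-2,1]] U=[[-3,-1,-2],[0,2,0],[0,0,-1]]

  R1 -= 0·R0 → [0,2,0]
  R2 -= 2·R0 → [0,-4,-1]
  R2 -= -2·R1 → [0,0,-1]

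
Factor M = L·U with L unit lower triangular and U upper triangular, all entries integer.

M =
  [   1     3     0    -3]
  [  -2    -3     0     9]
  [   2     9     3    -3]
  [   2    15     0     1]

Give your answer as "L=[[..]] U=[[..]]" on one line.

L=[[1,0,0,0],[-2,1,0,0],[2,1,1,0],[2,3,0,1]] U=[[1,3,0,-3],[0,3,0,3],[0,0,3,0],[0,0,0,-2]]

  r1 -= -2·r0 → [0,3,0,3]
  r2 -= 2·r0 → [0,3,3,3]
  r3 -= 2·r0 → [0,9,0,7]
  r2 -= 1·r1 → [0,0,3,0]
  r3 -= 3·r1 → [0,0,0,-2]
  r3 -= 0·r2 → [0,0,0,-2]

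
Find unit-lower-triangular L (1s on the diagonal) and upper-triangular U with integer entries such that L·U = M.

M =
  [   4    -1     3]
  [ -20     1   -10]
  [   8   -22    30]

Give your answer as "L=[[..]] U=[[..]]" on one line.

  row1 -= -5·row0 → [0,-4,5]
  row2 -= 2·row0 → [0,-20,24]
  row2 -= 5·row1 → [0,0,-1]

L=[[1,0,0],[-5,1,0],[2,5,1]] U=[[4,-1,3],[0,-4,5],[0,0,-1]]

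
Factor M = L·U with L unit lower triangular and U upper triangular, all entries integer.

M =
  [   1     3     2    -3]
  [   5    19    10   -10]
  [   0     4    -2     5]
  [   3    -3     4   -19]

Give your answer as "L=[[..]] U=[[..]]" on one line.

L=[[1,0,0,0],[5,1,0,0],[0,1,1,0],[3,-3,1,1]] U=[[1,3,2,-3],[0,4,0,5],[0,0,-2,0],[0,0,0,5]]

  r1 -= 5·r0 → [0,4,0,5]
  r2 -= 0·r0 → [0,4,-2,5]
  r3 -= 3·r0 → [0,-12,-2,-10]
  r2 -= 1·r1 → [0,0,-2,0]
  r3 -= -3·r1 → [0,0,-2,5]
  r3 -= 1·r2 → [0,0,0,5]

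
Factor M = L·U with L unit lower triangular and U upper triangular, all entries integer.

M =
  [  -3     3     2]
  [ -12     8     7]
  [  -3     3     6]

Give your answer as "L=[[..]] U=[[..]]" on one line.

  r1 -= 4·r0 → [0,-4,-1]
  r2 -= 1·r0 → [0,0,4]
  r2 -= 0·r1 → [0,0,4]

L=[[1,0,0],[4,1,0],[1,0,1]] U=[[-3,3,2],[0,-4,-1],[0,0,4]]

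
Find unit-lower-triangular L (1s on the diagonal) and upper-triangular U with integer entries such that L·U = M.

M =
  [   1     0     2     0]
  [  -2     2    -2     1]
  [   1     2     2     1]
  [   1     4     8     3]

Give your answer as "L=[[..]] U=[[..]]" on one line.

  r1 -= -2·r0 → [0,2,2,1]
  r2 -= 1·r0 → [0,2,0,1]
  r3 -= 1·r0 → [0,4,6,3]
  r2 -= 1·r1 → [0,0,-2,0]
  r3 -= 2·r1 → [0,0,2,1]
  r3 -= -1·r2 → [0,0,0,1]

L=[[1,0,0,0],[-2,1,0,0],[1,1,1,0],[1,2,-1,1]] U=[[1,0,2,0],[0,2,2,1],[0,0,-2,0],[0,0,0,1]]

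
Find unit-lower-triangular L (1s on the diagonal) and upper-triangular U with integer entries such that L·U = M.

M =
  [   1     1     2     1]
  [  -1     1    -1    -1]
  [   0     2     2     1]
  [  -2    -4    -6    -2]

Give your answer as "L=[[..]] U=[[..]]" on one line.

  r1 -= -1·r0 → [0,2,1,0]
  r2 -= 0·r0 → [0,2,2,1]
  r3 -= -2·r0 → [0,-2,-2,0]
  r2 -= 1·r1 → [0,0,1,1]
  r3 -= -1·r1 → [0,0,-1,0]
  r3 -= -1·r2 → [0,0,0,1]

L=[[1,0,0,0],[-1,1,0,0],[0,1,1,0],[-2,-1,-1,1]] U=[[1,1,2,1],[0,2,1,0],[0,0,1,1],[0,0,0,1]]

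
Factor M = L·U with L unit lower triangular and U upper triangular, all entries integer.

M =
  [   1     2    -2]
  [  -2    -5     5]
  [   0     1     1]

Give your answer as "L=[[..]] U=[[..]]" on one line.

  row1 -= -2·row0 → [0,-1,1]
  row2 -= 0·row0 → [0,1,1]
  row2 -= -1·row1 → [0,0,2]

L=[[1,0,0],[-2,1,0],[0,-1,1]] U=[[1,2,-2],[0,-1,1],[0,0,2]]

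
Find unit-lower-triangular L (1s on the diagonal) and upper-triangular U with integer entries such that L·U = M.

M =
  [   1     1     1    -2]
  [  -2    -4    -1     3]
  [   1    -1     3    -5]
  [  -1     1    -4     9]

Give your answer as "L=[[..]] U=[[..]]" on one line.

  row1 -= -2·row0 → [0,-2,1,-1]
  row2 -= 1·row0 → [0,-2,2,-3]
  row3 -= -1·row0 → [0,2,-3,7]
  row2 -= 1·row1 → [0,0,1,-2]
  row3 -= -1·row1 → [0,0,-2,6]
  row3 -= -2·row2 → [0,0,0,2]

L=[[1,0,0,0],[-2,1,0,0],[1,1,1,0],[-1,-1,-2,1]] U=[[1,1,1,-2],[0,-2,1,-1],[0,0,1,-2],[0,0,0,2]]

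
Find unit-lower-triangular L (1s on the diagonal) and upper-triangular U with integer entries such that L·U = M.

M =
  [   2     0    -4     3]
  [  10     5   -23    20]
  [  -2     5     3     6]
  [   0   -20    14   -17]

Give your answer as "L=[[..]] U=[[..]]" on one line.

  r1 -= 5·r0 → [0,5,-3,5]
  r2 -= -1·r0 → [0,5,-1,9]
  r3 -= 0·r0 → [0,-20,14,-17]
  r2 -= 1·r1 → [0,0,2,4]
  r3 -= -4·r1 → [0,0,2,3]
  r3 -= 1·r2 → [0,0,0,-1]

L=[[1,0,0,0],[5,1,0,0],[-1,1,1,0],[0,-4,1,1]] U=[[2,0,-4,3],[0,5,-3,5],[0,0,2,4],[0,0,0,-1]]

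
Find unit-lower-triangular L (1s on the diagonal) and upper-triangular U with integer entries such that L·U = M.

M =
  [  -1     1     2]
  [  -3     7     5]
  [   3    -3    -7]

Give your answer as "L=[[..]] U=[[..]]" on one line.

  row1 -= 3·row0 → [0,4,-1]
  row2 -= -3·row0 → [0,0,-1]
  row2 -= 0·row1 → [0,0,-1]

L=[[1,0,0],[3,1,0],[-3,0,1]] U=[[-1,1,2],[0,4,-1],[0,0,-1]]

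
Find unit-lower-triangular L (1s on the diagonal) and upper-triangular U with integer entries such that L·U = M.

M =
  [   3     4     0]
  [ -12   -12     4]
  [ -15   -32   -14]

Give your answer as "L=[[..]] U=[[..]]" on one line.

  row1 -= -4·row0 → [0,4,4]
  row2 -= -5·row0 → [0,-12,-14]
  row2 -= -3·row1 → [0,0,-2]

L=[[1,0,0],[-4,1,0],[-5,-3,1]] U=[[3,4,0],[0,4,4],[0,0,-2]]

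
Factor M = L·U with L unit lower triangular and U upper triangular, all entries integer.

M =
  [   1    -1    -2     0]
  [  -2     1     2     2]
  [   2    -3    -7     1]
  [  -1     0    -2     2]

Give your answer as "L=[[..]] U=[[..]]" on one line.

  r1 -= -2·r0 → [0,-1,-2,2]
  r2 -= 2·r0 → [0,-1,-3,1]
  r3 -= -1·r0 → [0,-1,-4,2]
  r2 -= 1·r1 → [0,0,-1,-1]
  r3 -= 1·r1 → [0,0,-2,0]
  r3 -= 2·r2 → [0,0,0,2]

L=[[1,0,0,0],[-2,1,0,0],[2,1,1,0],[-1,1,2,1]] U=[[1,-1,-2,0],[0,-1,-2,2],[0,0,-1,-1],[0,0,0,2]]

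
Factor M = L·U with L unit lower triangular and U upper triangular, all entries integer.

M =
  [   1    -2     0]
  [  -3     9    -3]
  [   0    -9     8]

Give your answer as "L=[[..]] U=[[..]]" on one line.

  R1 -= -3·R0 → [0,3,-3]
  R2 -= 0·R0 → [0,-9,8]
  R2 -= -3·R1 → [0,0,-1]

L=[[1,0,0],[-3,1,0],[0,-3,1]] U=[[1,-2,0],[0,3,-3],[0,0,-1]]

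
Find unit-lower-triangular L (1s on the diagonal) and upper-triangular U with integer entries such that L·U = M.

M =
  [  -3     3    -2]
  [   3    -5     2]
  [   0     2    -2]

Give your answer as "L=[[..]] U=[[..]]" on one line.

L=[[1,0,0],[-1,1,0],[0,-1,1]] U=[[-3,3,-2],[0,-2,0],[0,0,-2]]

  row1 -= -1·row0 → [0,-2,0]
  row2 -= 0·row0 → [0,2,-2]
  row2 -= -1·row1 → [0,0,-2]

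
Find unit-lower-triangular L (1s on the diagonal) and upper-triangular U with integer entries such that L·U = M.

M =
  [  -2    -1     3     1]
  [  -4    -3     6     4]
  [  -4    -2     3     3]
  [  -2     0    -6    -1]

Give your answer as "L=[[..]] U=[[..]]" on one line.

  r1 -= 2·r0 → [0,-1,0,2]
  r2 -= 2·r0 → [0,0,-3,1]
  r3 -= 1·r0 → [0,1,-9,-2]
  r2 -= 0·r1 → [0,0,-3,1]
  r3 -= -1·r1 → [0,0,-9,0]
  r3 -= 3·r2 → [0,0,0,-3]

L=[[1,0,0,0],[2,1,0,0],[2,0,1,0],[1,-1,3,1]] U=[[-2,-1,3,1],[0,-1,0,2],[0,0,-3,1],[0,0,0,-3]]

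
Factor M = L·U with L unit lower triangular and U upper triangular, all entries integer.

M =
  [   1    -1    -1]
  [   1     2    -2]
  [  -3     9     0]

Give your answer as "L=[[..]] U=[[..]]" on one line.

L=[[1,0,0],[1,1,0],[-3,2,1]] U=[[1,-1,-1],[0,3,-1],[0,0,-1]]

  r1 -= 1·r0 → [0,3,-1]
  r2 -= -3·r0 → [0,6,-3]
  r2 -= 2·r1 → [0,0,-1]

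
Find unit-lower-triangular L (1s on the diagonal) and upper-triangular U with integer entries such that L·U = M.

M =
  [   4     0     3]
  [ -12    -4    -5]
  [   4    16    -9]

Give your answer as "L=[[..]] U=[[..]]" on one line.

  r1 -= -3·r0 → [0,-4,4]
  r2 -= 1·r0 → [0,16,-12]
  r2 -= -4·r1 → [0,0,4]

L=[[1,0,0],[-3,1,0],[1,-4,1]] U=[[4,0,3],[0,-4,4],[0,0,4]]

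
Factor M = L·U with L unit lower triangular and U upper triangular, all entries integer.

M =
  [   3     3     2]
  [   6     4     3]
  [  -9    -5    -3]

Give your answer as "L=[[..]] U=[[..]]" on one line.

  r1 -= 2·r0 → [0,-2,-1]
  r2 -= -3·r0 → [0,4,3]
  r2 -= -2·r1 → [0,0,1]

L=[[1,0,0],[2,1,0],[-3,-2,1]] U=[[3,3,2],[0,-2,-1],[0,0,1]]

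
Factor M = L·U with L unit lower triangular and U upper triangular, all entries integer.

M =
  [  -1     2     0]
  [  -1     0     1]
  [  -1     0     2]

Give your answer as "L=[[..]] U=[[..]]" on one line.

  r1 -= 1·r0 → [0,-2,1]
  r2 -= 1·r0 → [0,-2,2]
  r2 -= 1·r1 → [0,0,1]

L=[[1,0,0],[1,1,0],[1,1,1]] U=[[-1,2,0],[0,-2,1],[0,0,1]]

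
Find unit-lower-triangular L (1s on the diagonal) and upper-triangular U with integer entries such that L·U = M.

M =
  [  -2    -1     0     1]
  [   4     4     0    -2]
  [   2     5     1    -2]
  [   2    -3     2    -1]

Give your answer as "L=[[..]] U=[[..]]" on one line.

  row1 -= -2·row0 → [0,2,0,0]
  row2 -= -1·row0 → [0,4,1,-1]
  row3 -= -1·row0 → [0,-4,2,0]
  row2 -= 2·row1 → [0,0,1,-1]
  row3 -= -2·row1 → [0,0,2,0]
  row3 -= 2·row2 → [0,0,0,2]

L=[[1,0,0,0],[-2,1,0,0],[-1,2,1,0],[-1,-2,2,1]] U=[[-2,-1,0,1],[0,2,0,0],[0,0,1,-1],[0,0,0,2]]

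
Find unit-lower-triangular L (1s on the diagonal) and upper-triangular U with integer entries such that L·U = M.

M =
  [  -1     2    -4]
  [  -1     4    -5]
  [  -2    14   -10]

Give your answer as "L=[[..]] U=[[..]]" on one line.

  R1 -= 1·R0 → [0,2,-1]
  R2 -= 2·R0 → [0,10,-2]
  R2 -= 5·R1 → [0,0,3]

L=[[1,0,0],[1,1,0],[2,5,1]] U=[[-1,2,-4],[0,2,-1],[0,0,3]]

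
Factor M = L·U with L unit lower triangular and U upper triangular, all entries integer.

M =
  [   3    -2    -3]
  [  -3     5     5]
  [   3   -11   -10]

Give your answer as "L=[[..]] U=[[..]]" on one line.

L=[[1,0,0],[-1,1,0],[1,-3,1]] U=[[3,-2,-3],[0,3,2],[0,0,-1]]

  r1 -= -1·r0 → [0,3,2]
  r2 -= 1·r0 → [0,-9,-7]
  r2 -= -3·r1 → [0,0,-1]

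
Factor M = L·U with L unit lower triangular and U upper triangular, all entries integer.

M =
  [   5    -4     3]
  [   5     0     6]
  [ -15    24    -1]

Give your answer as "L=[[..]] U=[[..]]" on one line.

  row1 -= 1·row0 → [0,4,3]
  row2 -= -3·row0 → [0,12,8]
  row2 -= 3·row1 → [0,0,-1]

L=[[1,0,0],[1,1,0],[-3,3,1]] U=[[5,-4,3],[0,4,3],[0,0,-1]]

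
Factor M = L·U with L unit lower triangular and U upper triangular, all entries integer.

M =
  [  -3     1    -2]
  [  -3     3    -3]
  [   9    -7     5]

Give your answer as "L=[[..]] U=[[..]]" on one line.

  row1 -= 1·row0 → [0,2,-1]
  row2 -= -3·row0 → [0,-4,-1]
  row2 -= -2·row1 → [0,0,-3]

L=[[1,0,0],[1,1,0],[-3,-2,1]] U=[[-3,1,-2],[0,2,-1],[0,0,-3]]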